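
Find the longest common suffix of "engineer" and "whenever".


Word 1: "engineer"
Word 2: "whenever"
Comparing from end:
  Pos -1: 'r' == 'r'
  Pos -2: 'e' == 'e'
  Pos -3: 'e' != 'v' (stop)
LCS = "er" (length 2)


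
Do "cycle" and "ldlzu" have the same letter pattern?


Pattern of "cycle": [0, 1, 0, 2, 3]
Pattern of "ldlzu": [0, 1, 0, 2, 3]
Patterns match
Same pattern = Yes


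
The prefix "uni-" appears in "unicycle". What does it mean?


Prefix: uni-
Example: unicycle = uni- + cycle
Meaning = one


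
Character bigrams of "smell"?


Word: "smell" (length 5)
Number of bigrams = 5 - 2 + 1 = 4
  Position 0: "sm"
  Position 1: "me"
  Position 2: "el"
  Position 3: "ll"
Bigrams = "sm", "me", "el", "ll"


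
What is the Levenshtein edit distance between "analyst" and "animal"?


Word 1: "analyst" (length 7)
Word 2: "animal" (length 6)
One optimal edit sequence (insert/delete/substitute each cost 1):
  1. keep 'a'
  2. keep 'n'
  3. delete 'a'  (+1)
  4. substitute 'l' -> 'i'  (+1)
  5. substitute 'y' -> 'm'  (+1)
  6. substitute 's' -> 'a'  (+1)
  7. substitute 't' -> 'l'  (+1)
Total edit operations: 5
Edit distance = 5


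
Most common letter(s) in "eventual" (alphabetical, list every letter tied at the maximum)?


Word: "eventual"
Letter counts:
  'a': 1
  'e': 2
  'l': 1
  'n': 1
  't': 1
  'u': 1
  'v': 1
Maximum count = 2
Most frequent = 'e' (2 times each)


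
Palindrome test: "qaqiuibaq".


Word: "qaqiuibaq"
Reversed: "qabiuiqaq"
Forward == Backward? qaqiuibaq != qabiuiqaq
Palindrome = No


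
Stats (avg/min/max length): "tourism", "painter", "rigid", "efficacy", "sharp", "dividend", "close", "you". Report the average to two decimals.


Lengths: "tourism"=7, "painter"=7, "rigid"=5, "efficacy"=8, "sharp"=5, "dividend"=8, "close"=5, "you"=3
Sum = 48, Count = 8
Average = 48/8 = 6.00
= avg=6.00, min=3, max=8


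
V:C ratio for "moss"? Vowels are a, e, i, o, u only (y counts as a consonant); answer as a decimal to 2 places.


Word: "moss"
Vowels (a,e,i,o,u): 1
Consonants: 3
Ratio = 1/3
= 0.33


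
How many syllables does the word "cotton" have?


Word: "cotton"
Syllable breakdown: cot / ton
Counting: 2 parts
= 2 syllables


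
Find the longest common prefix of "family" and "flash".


Word 1: "family"
Word 2: "flash"
Comparing from start:
  Pos 0: 'f' == 'f'
  Pos 1: 'a' != 'l' (stop)
LCP = "f" (length 1)


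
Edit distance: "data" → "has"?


Word 1: "data" (length 4)
Word 2: "has" (length 3)
One optimal edit sequence (insert/delete/substitute each cost 1):
  1. substitute 'd' -> 'h'  (+1)
  2. keep 'a'
  3. delete 't'  (+1)
  4. substitute 'a' -> 's'  (+1)
Total edit operations: 3
Edit distance = 3


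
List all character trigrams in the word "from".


Word: "from" (length 4)
Number of trigrams = 4 - 3 + 1 = 2
  Position 0: "fro"
  Position 1: "rom"
Trigrams = "fro", "rom"


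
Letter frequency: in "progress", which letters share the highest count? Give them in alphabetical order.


Word: "progress"
Letter counts:
  'e': 1
  'g': 1
  'o': 1
  'p': 1
  'r': 2
  's': 2
Maximum count = 2
Most frequent = 'r', 's' (2 times each)


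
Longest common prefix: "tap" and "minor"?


Word 1: "tap"
Word 2: "minor"
Comparing from start:
  Pos 0: 't' != 'm' (stop)
LCP = "" (length 0)


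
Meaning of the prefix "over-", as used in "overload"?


Prefix: over-
Example: overload (over- + load)
Meaning = excessive


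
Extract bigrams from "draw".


Word: "draw" (length 4)
Number of bigrams = 4 - 2 + 1 = 3
  Position 0: "dr"
  Position 1: "ra"
  Position 2: "aw"
Bigrams = "dr", "ra", "aw"


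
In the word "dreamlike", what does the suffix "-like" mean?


Suffix: -like
As in: dreamlike -> dream + -like
Meaning = resembling


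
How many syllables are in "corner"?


Word: "corner"
Syllable breakdown: cor · ner
Counting: 2 parts
= 2 syllables


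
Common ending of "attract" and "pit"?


Word 1: "attract"
Word 2: "pit"
Comparing from end:
  Pos -1: 't' == 't'
  Pos -2: 'c' != 'i' (stop)
LCS = "t" (length 1)


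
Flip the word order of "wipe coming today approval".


Original: "wipe coming today approval"
Words (1..n): wipe | coming | today | approval
Reversed (n..1): approval | today | coming | wipe
Result = "approval today coming wipe"


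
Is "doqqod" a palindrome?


Word: "doqqod"
Reversed: "doqqod"
Forward == Backward? doqqod == doqqod
Palindrome = Yes


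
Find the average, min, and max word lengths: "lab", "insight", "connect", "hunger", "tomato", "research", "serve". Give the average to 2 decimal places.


Lengths: "lab"=3, "insight"=7, "connect"=7, "hunger"=6, "tomato"=6, "research"=8, "serve"=5
Sum = 42, Count = 7
Average = 42/7 = 6.00
= avg=6.00, min=3, max=8


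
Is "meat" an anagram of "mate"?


Word 1: "mate" → sorted: aemt
Word 2: "meat" → sorted: aemt
Same letters? aemt == aemt
Anagram = Yes


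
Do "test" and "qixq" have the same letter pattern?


Pattern of "test": [0, 1, 2, 0]
Pattern of "qixq": [0, 1, 2, 0]
Patterns match
Same pattern = Yes


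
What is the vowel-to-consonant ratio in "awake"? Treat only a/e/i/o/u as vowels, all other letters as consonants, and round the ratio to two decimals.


Word: "awake"
Vowels (a,e,i,o,u): 3
Consonants: 2
Ratio = 3/2
= 1.50


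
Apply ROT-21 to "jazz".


Word: "jazz"
Shift: 21
Each letter → (letter + shift) mod 26:
  'j' (9) + 21 = 4 → 'e'
  'a' (0) + 21 = 21 → 'v'
  'z' (25) + 21 = 20 → 'u'
  'z' (25) + 21 = 20 → 'u'
Result = "evuu"


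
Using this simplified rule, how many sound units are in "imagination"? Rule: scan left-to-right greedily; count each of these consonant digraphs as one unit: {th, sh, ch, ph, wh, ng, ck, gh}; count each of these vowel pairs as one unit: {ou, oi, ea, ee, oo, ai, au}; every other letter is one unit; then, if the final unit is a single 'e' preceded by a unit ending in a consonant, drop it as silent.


Word: "imagination" (11 letters)
Left-to-right scan:
  (1) 'i' (letter)
  (2) 'm' (letter)
  (3) 'a' (letter)
  (4) 'g' (letter)
  (5) 'i' (letter)
  (6) 'n' (letter)
  (7) 'a' (letter)
  (8) 't' (letter)
  (9) 'i' (letter)
  (10) 'o' (letter)
  (11) 'n' (letter)
Units from scan: 11
Sound units = 11 units


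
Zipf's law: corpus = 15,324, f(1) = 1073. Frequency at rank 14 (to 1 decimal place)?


Zipf's law: f(r) = f(1) / r
f(1) = 1073
f(14) = 1073 / 14
= 76.6 occurrences


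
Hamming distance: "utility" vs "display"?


Comparing character by character (same length = 7):
  Pos 0: 'u' vs 'd' !=
  Pos 1: 't' vs 'i' !=
  Pos 2: 'i' vs 's' !=
  Pos 3: 'l' vs 'p' !=
  Pos 4: 'i' vs 'l' !=
  Pos 5: 't' vs 'a' !=
  Pos 6: 'y' vs 'y' =
Hamming distance = 6


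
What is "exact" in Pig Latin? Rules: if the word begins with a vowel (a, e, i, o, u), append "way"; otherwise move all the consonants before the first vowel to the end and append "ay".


Word: "exact"
Starts with vowel → add 'way'
Pig Latin = "exactway"


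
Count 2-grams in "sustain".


Word: "sustain" (length 7)
Number of 2-grams = length - 2 + 1 = 7 - 2 + 1
= 6


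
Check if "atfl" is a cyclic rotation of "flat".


Word: "flat", Candidate: "atfl"
Method: check if candidate is substring of word+word
"flatflat" contains "atfl"? Yes
Is rotation = Yes


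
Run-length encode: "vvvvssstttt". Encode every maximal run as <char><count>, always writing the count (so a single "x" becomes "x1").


String: "vvvvssstttt"
Scanning for consecutive runs:
  'v' x 4
  's' x 3
  't' x 4
RLE = "v4s3t4"


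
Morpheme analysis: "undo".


Word: "undo"
Morphemes: un- / do
Each morpheme carries meaning
= 2 morphemes


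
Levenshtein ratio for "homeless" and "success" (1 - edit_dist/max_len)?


Word 1: "homeless" (length 8)
Word 2: "success" (length 7)
One optimal edit sequence:
  1. delete 'h'  (+1)
  2. substitute 'o' -> 's'  (+1)
  3. substitute 'm' -> 'u'  (+1)
  4. substitute 'e' -> 'c'  (+1)
  5. substitute 'l' -> 'c'  (+1)
  6. keep 'e'
  7. keep 's'
  8. keep 's'
Edit distance = 5
Max length = max(8, 7) = 8
Similarity = 1 - 5/8
= 0.3750


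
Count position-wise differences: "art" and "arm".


Comparing character by character (same length = 3):
  Pos 0: 'a' vs 'a' =
  Pos 1: 'r' vs 'r' =
  Pos 2: 't' vs 'm' !=
Hamming distance = 1


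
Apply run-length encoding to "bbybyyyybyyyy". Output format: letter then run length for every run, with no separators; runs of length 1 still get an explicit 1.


String: "bbybyyyybyyyy"
Scanning for consecutive runs:
  'b' x 2
  'y' x 1
  'b' x 1
  'y' x 4
  'b' x 1
  'y' x 4
RLE = "b2y1b1y4b1y4"


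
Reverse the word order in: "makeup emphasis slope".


Original: "makeup emphasis slope"
Words (1..n): makeup | emphasis | slope
Reversed (n..1): slope | emphasis | makeup
Result = "slope emphasis makeup"


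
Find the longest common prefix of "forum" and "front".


Word 1: "forum"
Word 2: "front"
Comparing from start:
  Pos 0: 'f' == 'f'
  Pos 1: 'o' != 'r' (stop)
LCP = "f" (length 1)


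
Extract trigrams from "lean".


Word: "lean" (length 4)
Number of trigrams = 4 - 3 + 1 = 2
  Position 0: "lea"
  Position 1: "ean"
Trigrams = "lea", "ean"


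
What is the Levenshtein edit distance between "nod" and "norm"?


Word 1: "nod" (length 3)
Word 2: "norm" (length 4)
One optimal edit sequence (insert/delete/substitute each cost 1):
  1. keep 'n'
  2. keep 'o'
  3. insert 'r'  (+1)
  4. substitute 'd' -> 'm'  (+1)
Total edit operations: 2
Edit distance = 2


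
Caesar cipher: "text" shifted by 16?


Word: "text"
Shift: 16
Each letter → (letter + shift) mod 26:
  't' (19) + 16 = 9 → 'j'
  'e' (4) + 16 = 20 → 'u'
  'x' (23) + 16 = 13 → 'n'
  't' (19) + 16 = 9 → 'j'
Result = "junj"


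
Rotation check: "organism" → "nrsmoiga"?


Word: "organism", Candidate: "nrsmoiga"
Method: check if candidate is substring of word+word
"organismorganism" contains "nrsmoiga"? No
Is rotation = No


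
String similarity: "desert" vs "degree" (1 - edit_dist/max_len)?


Word 1: "desert" (length 6)
Word 2: "degree" (length 6)
One optimal edit sequence:
  1. keep 'd'
  2. keep 'e'
  3. substitute 's' -> 'g'  (+1)
  4. substitute 'e' -> 'r'  (+1)
  5. substitute 'r' -> 'e'  (+1)
  6. substitute 't' -> 'e'  (+1)
Edit distance = 4
Max length = max(6, 6) = 6
Similarity = 1 - 4/6
= 0.3333


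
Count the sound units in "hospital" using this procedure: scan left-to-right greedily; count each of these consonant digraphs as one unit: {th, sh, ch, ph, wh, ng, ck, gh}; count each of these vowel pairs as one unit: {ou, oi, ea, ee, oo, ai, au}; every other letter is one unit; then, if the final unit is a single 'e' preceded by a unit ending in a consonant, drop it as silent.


Word: "hospital" (8 letters)
Left-to-right scan:
  1. 'h' (letter)
  2. 'o' (letter)
  3. 's' (letter)
  4. 'p' (letter)
  5. 'i' (letter)
  6. 't' (letter)
  7. 'a' (letter)
  8. 'l' (letter)
Units from scan: 8
Sound units = 8 units


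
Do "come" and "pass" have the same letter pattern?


Pattern of "come": [0, 1, 2, 3]
Pattern of "pass": [0, 1, 2, 2]
Patterns do not match
Same pattern = No


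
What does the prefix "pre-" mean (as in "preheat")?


Prefix: pre-
Example: preheat (pre- + heat)
Meaning = before


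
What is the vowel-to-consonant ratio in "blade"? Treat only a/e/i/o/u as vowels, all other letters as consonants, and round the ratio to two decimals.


Word: "blade"
Vowels (a,e,i,o,u): 2
Consonants: 3
Ratio = 2/3
= 0.67


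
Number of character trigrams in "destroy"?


Word: "destroy" (length 7)
Number of 3-grams = length - 3 + 1 = 7 - 3 + 1
= 5


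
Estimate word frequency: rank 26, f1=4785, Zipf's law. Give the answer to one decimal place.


Zipf's law: f(r) = f(1) / r
f(1) = 4785
f(26) = 4785 / 26
= 184.0 occurrences


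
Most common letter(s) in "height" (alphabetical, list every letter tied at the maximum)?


Word: "height"
Letter counts:
  'e': 1
  'g': 1
  'h': 2
  'i': 1
  't': 1
Maximum count = 2
Most frequent = 'h' (2 times each)


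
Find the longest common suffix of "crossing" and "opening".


Word 1: "crossing"
Word 2: "opening"
Comparing from end:
  Pos -1: 'g' == 'g'
  Pos -2: 'n' == 'n'
  Pos -3: 'i' == 'i'
  Pos -4: 's' != 'n' (stop)
LCS = "ing" (length 3)


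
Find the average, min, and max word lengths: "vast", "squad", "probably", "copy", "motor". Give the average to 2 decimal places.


Lengths: "vast"=4, "squad"=5, "probably"=8, "copy"=4, "motor"=5
Sum = 26, Count = 5
Average = 26/5 = 5.20
= avg=5.20, min=4, max=8


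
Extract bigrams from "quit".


Word: "quit" (length 4)
Number of bigrams = 4 - 2 + 1 = 3
  Position 0: "qu"
  Position 1: "ui"
  Position 2: "it"
Bigrams = "qu", "ui", "it"


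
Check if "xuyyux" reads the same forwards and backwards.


Word: "xuyyux"
Reversed: "xuyyux"
Forward == Backward? xuyyux == xuyyux
Palindrome = Yes


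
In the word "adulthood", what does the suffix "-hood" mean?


Suffix: -hood
As in: adulthood -> adult + -hood
Meaning = state / condition


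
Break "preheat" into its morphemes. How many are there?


Word: "preheat"
Morphemes: pre- | heat
Each morpheme carries meaning
= 2 morphemes


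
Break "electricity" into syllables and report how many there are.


Word: "electricity"
Syllable breakdown: e · lec · tric · i · ty
Counting: 5 parts
= 5 syllables


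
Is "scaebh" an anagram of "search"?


Word 1: "search" → sorted: acehrs
Word 2: "scaebh" → sorted: abcehs
Same letters? acehrs != abcehs
Anagram = No


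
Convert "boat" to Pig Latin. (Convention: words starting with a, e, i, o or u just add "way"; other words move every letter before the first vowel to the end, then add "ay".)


Word: "boat"
Starts with consonant(s) → move to end, add 'ay'
Consonant cluster: "b"
Pig Latin = "oatbay"


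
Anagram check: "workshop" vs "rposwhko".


Word 1: "workshop" → sorted: hkooprsw
Word 2: "rposwhko" → sorted: hkooprsw
Same letters? hkooprsw == hkooprsw
Anagram = Yes


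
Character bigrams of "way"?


Word: "way" (length 3)
Number of bigrams = 3 - 2 + 1 = 2
  Position 0: "wa"
  Position 1: "ay"
Bigrams = "wa", "ay"


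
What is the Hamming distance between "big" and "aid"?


Comparing character by character (same length = 3):
  Pos 0: 'b' vs 'a' !=
  Pos 1: 'i' vs 'i' =
  Pos 2: 'g' vs 'd' !=
Hamming distance = 2


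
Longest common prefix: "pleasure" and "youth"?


Word 1: "pleasure"
Word 2: "youth"
Comparing from start:
  Pos 0: 'p' != 'y' (stop)
LCP = "" (length 0)


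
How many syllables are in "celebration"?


Word: "celebration"
Syllable breakdown: cel-e-bra-tion
Counting: 4 parts
= 4 syllables


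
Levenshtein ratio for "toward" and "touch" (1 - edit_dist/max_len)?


Word 1: "toward" (length 6)
Word 2: "touch" (length 5)
One optimal edit sequence:
  1. keep 't'
  2. keep 'o'
  3. delete 'w'  (+1)
  4. substitute 'a' -> 'u'  (+1)
  5. substitute 'r' -> 'c'  (+1)
  6. substitute 'd' -> 'h'  (+1)
Edit distance = 4
Max length = max(6, 5) = 6
Similarity = 1 - 4/6
= 0.3333


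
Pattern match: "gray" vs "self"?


Pattern of "gray": [0, 1, 2, 3]
Pattern of "self": [0, 1, 2, 3]
Patterns match
Same pattern = Yes


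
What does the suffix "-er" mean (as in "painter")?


Suffix: -er
Example: painter (paint + -er)
Meaning = one who / more


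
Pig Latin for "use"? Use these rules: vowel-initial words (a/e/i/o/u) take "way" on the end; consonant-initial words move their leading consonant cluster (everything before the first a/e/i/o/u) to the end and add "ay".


Word: "use"
Starts with vowel → add 'way'
Pig Latin = "useway"


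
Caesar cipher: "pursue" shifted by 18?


Word: "pursue"
Shift: 18
Each letter → (letter + shift) mod 26:
  'p' (15) + 18 = 7 → 'h'
  'u' (20) + 18 = 12 → 'm'
  'r' (17) + 18 = 9 → 'j'
  's' (18) + 18 = 10 → 'k'
  'u' (20) + 18 = 12 → 'm'
  'e' (4) + 18 = 22 → 'w'
Result = "hmjkmw"


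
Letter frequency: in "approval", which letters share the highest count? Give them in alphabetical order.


Word: "approval"
Letter counts:
  'a': 2
  'l': 1
  'o': 1
  'p': 2
  'r': 1
  'v': 1
Maximum count = 2
Most frequent = 'a', 'p' (2 times each)


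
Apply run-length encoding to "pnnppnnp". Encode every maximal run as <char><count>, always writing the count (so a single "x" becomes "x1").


String: "pnnppnnp"
Scanning for consecutive runs:
  'p' x 1
  'n' x 2
  'p' x 2
  'n' x 2
  'p' x 1
RLE = "p1n2p2n2p1"


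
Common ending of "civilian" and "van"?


Word 1: "civilian"
Word 2: "van"
Comparing from end:
  Pos -1: 'n' == 'n'
  Pos -2: 'a' == 'a'
  Pos -3: 'i' != 'v' (stop)
LCS = "an" (length 2)


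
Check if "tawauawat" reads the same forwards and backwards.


Word: "tawauawat"
Reversed: "tawauawat"
Forward == Backward? tawauawat == tawauawat
Palindrome = Yes


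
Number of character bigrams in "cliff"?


Word: "cliff" (length 5)
Number of 2-grams = length - 2 + 1 = 5 - 2 + 1
= 4


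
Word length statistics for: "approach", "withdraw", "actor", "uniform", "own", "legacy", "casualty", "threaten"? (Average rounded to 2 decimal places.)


Lengths: "approach"=8, "withdraw"=8, "actor"=5, "uniform"=7, "own"=3, "legacy"=6, "casualty"=8, "threaten"=8
Sum = 53, Count = 8
Average = 53/8 = 6.63
= avg=6.63, min=3, max=8


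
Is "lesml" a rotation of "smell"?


Word: "smell", Candidate: "lesml"
Method: check if candidate is substring of word+word
"smellsmell" contains "lesml"? No
Is rotation = No


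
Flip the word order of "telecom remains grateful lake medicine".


Original: "telecom remains grateful lake medicine"
Words (1..n): telecom | remains | grateful | lake | medicine
Reversed (n..1): medicine | lake | grateful | remains | telecom
Result = "medicine lake grateful remains telecom"


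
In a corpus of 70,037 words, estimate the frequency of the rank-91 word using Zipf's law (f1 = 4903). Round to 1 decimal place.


Zipf's law: f(r) = f(1) / r
f(1) = 4903
f(91) = 4903 / 91
= 53.9 occurrences


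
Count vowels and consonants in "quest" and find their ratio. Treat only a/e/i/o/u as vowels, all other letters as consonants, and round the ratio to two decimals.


Word: "quest"
Vowels (a,e,i,o,u): 2
Consonants: 3
Ratio = 2/3
= 0.67


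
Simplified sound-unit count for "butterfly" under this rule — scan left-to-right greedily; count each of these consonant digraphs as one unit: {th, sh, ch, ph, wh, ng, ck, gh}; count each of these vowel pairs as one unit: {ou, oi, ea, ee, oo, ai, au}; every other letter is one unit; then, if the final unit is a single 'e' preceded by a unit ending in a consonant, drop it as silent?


Word: "butterfly" (9 letters)
Left-to-right scan:
  (1) 'b' (letter)
  (2) 'u' (letter)
  (3) 't' (letter)
  (4) 't' (letter)
  (5) 'e' (letter)
  (6) 'r' (letter)
  (7) 'f' (letter)
  (8) 'l' (letter)
  (9) 'y' (letter)
Units from scan: 9
Sound units = 9 units


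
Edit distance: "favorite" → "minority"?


Word 1: "favorite" (length 8)
Word 2: "minority" (length 8)
One optimal edit sequence (insert/delete/substitute each cost 1):
  1. substitute 'f' -> 'm'  (+1)
  2. substitute 'a' -> 'i'  (+1)
  3. substitute 'v' -> 'n'  (+1)
  4. keep 'o'
  5. keep 'r'
  6. keep 'i'
  7. keep 't'
  8. substitute 'e' -> 'y'  (+1)
Total edit operations: 4
Edit distance = 4


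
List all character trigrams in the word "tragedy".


Word: "tragedy" (length 7)
Number of trigrams = 7 - 3 + 1 = 5
  Position 0: "tra"
  Position 1: "rag"
  Position 2: "age"
  Position 3: "ged"
  Position 4: "edy"
Trigrams = "tra", "rag", "age", "ged", "edy"


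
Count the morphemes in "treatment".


Word: "treatment"
Morphemes: treat / -ment
Each morpheme carries meaning
= 2 morphemes


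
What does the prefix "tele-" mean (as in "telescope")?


Prefix: tele-
As in: telescope -> tele- + scope
Meaning = distant


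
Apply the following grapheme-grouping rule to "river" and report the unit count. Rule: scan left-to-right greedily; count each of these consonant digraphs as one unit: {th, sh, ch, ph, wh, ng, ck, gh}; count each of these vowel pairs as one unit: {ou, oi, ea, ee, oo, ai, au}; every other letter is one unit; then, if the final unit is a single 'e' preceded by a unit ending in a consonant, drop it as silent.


Word: "river" (5 letters)
Left-to-right scan:
  (1) 'r' (letter)
  (2) 'i' (letter)
  (3) 'v' (letter)
  (4) 'e' (letter)
  (5) 'r' (letter)
Units from scan: 5
Sound units = 5 units


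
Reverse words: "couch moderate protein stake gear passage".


Original: "couch moderate protein stake gear passage"
Words (1..n): couch | moderate | protein | stake | gear | passage
Reversed (n..1): passage | gear | stake | protein | moderate | couch
Result = "passage gear stake protein moderate couch"


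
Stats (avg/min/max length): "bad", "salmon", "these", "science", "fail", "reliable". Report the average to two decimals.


Lengths: "bad"=3, "salmon"=6, "these"=5, "science"=7, "fail"=4, "reliable"=8
Sum = 33, Count = 6
Average = 33/6 = 5.50
= avg=5.50, min=3, max=8


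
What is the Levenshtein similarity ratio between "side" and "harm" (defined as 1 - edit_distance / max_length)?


Word 1: "side" (length 4)
Word 2: "harm" (length 4)
One optimal edit sequence:
  1. substitute 's' -> 'h'  (+1)
  2. substitute 'i' -> 'a'  (+1)
  3. substitute 'd' -> 'r'  (+1)
  4. substitute 'e' -> 'm'  (+1)
Edit distance = 4
Max length = max(4, 4) = 4
Similarity = 1 - 4/4
= 0.0000


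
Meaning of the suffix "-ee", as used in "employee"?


Suffix: -ee
Example: employee (employ + -ee)
Meaning = one who receives


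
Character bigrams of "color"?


Word: "color" (length 5)
Number of bigrams = 5 - 2 + 1 = 4
  Position 0: "co"
  Position 1: "ol"
  Position 2: "lo"
  Position 3: "or"
Bigrams = "co", "ol", "lo", "or"


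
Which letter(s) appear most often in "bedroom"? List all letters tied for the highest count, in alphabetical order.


Word: "bedroom"
Letter counts:
  'b': 1
  'd': 1
  'e': 1
  'm': 1
  'o': 2
  'r': 1
Maximum count = 2
Most frequent = 'o' (2 times each)


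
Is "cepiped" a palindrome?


Word: "cepiped"
Reversed: "depipec"
Forward == Backward? cepiped != depipec
Palindrome = No


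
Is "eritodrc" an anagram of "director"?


Word 1: "director" → sorted: cdeiorrt
Word 2: "eritodrc" → sorted: cdeiorrt
Same letters? cdeiorrt == cdeiorrt
Anagram = Yes


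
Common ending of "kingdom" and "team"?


Word 1: "kingdom"
Word 2: "team"
Comparing from end:
  Pos -1: 'm' == 'm'
  Pos -2: 'o' != 'a' (stop)
LCS = "m" (length 1)


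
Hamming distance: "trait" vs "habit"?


Comparing character by character (same length = 5):
  Pos 0: 't' vs 'h' !=
  Pos 1: 'r' vs 'a' !=
  Pos 2: 'a' vs 'b' !=
  Pos 3: 'i' vs 'i' =
  Pos 4: 't' vs 't' =
Hamming distance = 3


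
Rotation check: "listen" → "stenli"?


Word: "listen", Candidate: "stenli"
Method: check if candidate is substring of word+word
"listenlisten" contains "stenli"? Yes
Is rotation = Yes


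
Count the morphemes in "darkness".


Word: "darkness"
Morphemes: dark / -ness
Each morpheme carries meaning
= 2 morphemes


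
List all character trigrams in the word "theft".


Word: "theft" (length 5)
Number of trigrams = 5 - 3 + 1 = 3
  Position 0: "the"
  Position 1: "hef"
  Position 2: "eft"
Trigrams = "the", "hef", "eft"


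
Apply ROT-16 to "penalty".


Word: "penalty"
Shift: 16
Each letter → (letter + shift) mod 26:
  'p' (15) + 16 = 5 → 'f'
  'e' (4) + 16 = 20 → 'u'
  'n' (13) + 16 = 3 → 'd'
  'a' (0) + 16 = 16 → 'q'
  'l' (11) + 16 = 1 → 'b'
  't' (19) + 16 = 9 → 'j'
  'y' (24) + 16 = 14 → 'o'
Result = "fudqbjo"


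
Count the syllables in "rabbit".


Word: "rabbit"
Syllable breakdown: rab · bit
Counting: 2 parts
= 2 syllables


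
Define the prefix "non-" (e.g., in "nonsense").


Prefix: non-
As in: nonsense -> non- + sense
Meaning = not


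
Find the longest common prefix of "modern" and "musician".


Word 1: "modern"
Word 2: "musician"
Comparing from start:
  Pos 0: 'm' == 'm'
  Pos 1: 'o' != 'u' (stop)
LCP = "m" (length 1)


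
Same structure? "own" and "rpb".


Pattern of "own": [0, 1, 2]
Pattern of "rpb": [0, 1, 2]
Patterns match
Same pattern = Yes


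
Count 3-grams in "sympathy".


Word: "sympathy" (length 8)
Number of 3-grams = length - 3 + 1 = 8 - 3 + 1
= 6


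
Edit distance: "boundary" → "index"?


Word 1: "boundary" (length 8)
Word 2: "index" (length 5)
One optimal edit sequence (insert/delete/substitute each cost 1):
  1. delete 'b'  (+1)
  2. delete 'o'  (+1)
  3. substitute 'u' -> 'i'  (+1)
  4. keep 'n'
  5. keep 'd'
  6. delete 'a'  (+1)
  7. substitute 'r' -> 'e'  (+1)
  8. substitute 'y' -> 'x'  (+1)
Total edit operations: 6
Edit distance = 6


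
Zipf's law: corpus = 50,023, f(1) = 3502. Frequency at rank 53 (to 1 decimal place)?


Zipf's law: f(r) = f(1) / r
f(1) = 3502
f(53) = 3502 / 53
= 66.1 occurrences


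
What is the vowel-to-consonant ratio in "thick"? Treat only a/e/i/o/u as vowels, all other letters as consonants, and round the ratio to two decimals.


Word: "thick"
Vowels (a,e,i,o,u): 1
Consonants: 4
Ratio = 1/4
= 0.25


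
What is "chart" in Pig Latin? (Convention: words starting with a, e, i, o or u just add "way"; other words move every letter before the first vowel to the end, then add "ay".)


Word: "chart"
Starts with consonant(s) → move to end, add 'ay'
Consonant cluster: "ch"
Pig Latin = "artchay"


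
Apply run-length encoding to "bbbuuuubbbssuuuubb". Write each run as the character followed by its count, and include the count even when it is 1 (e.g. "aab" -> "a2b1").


String: "bbbuuuubbbssuuuubb"
Scanning for consecutive runs:
  'b' x 3
  'u' x 4
  'b' x 3
  's' x 2
  'u' x 4
  'b' x 2
RLE = "b3u4b3s2u4b2"


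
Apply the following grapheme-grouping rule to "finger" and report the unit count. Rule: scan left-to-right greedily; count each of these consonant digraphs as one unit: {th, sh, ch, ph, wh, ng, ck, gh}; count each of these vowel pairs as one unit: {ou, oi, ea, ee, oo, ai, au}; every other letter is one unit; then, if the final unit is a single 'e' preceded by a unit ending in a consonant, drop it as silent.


Word: "finger" (6 letters)
Left-to-right scan:
  1. 'f' (letter)
  2. 'i' (letter)
  3. 'ng' (digraph)
  4. 'e' (letter)
  5. 'r' (letter)
Units from scan: 5
Sound units = 5 units


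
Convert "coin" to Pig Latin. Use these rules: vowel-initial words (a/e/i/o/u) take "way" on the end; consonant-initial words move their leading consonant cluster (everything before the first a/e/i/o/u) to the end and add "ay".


Word: "coin"
Starts with consonant(s) → move to end, add 'ay'
Consonant cluster: "c"
Pig Latin = "oincay"


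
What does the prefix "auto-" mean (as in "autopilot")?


Prefix: auto-
As in: autopilot -> auto- + pilot
Meaning = self


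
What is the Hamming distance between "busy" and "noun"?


Comparing character by character (same length = 4):
  Pos 0: 'b' vs 'n' !=
  Pos 1: 'u' vs 'o' !=
  Pos 2: 's' vs 'u' !=
  Pos 3: 'y' vs 'n' !=
Hamming distance = 4


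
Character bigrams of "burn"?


Word: "burn" (length 4)
Number of bigrams = 4 - 2 + 1 = 3
  Position 0: "bu"
  Position 1: "ur"
  Position 2: "rn"
Bigrams = "bu", "ur", "rn"


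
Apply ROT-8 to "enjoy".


Word: "enjoy"
Shift: 8
Each letter → (letter + shift) mod 26:
  'e' (4) + 8 = 12 → 'm'
  'n' (13) + 8 = 21 → 'v'
  'j' (9) + 8 = 17 → 'r'
  'o' (14) + 8 = 22 → 'w'
  'y' (24) + 8 = 6 → 'g'
Result = "mvrwg"


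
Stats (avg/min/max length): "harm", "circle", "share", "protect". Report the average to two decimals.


Lengths: "harm"=4, "circle"=6, "share"=5, "protect"=7
Sum = 22, Count = 4
Average = 22/4 = 5.50
= avg=5.50, min=4, max=7


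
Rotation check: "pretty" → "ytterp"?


Word: "pretty", Candidate: "ytterp"
Method: check if candidate is substring of word+word
"prettypretty" contains "ytterp"? No
Is rotation = No


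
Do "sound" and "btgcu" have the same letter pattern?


Pattern of "sound": [0, 1, 2, 3, 4]
Pattern of "btgcu": [0, 1, 2, 3, 4]
Patterns match
Same pattern = Yes


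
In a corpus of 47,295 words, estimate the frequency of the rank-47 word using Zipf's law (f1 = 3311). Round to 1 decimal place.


Zipf's law: f(r) = f(1) / r
f(1) = 3311
f(47) = 3311 / 47
= 70.4 occurrences


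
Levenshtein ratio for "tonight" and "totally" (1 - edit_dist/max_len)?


Word 1: "tonight" (length 7)
Word 2: "totally" (length 7)
One optimal edit sequence:
  1. keep 't'
  2. keep 'o'
  3. substitute 'n' -> 't'  (+1)
  4. substitute 'i' -> 'a'  (+1)
  5. substitute 'g' -> 'l'  (+1)
  6. substitute 'h' -> 'l'  (+1)
  7. substitute 't' -> 'y'  (+1)
Edit distance = 5
Max length = max(7, 7) = 7
Similarity = 1 - 5/7
= 0.2857


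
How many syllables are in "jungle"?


Word: "jungle"
Syllable breakdown: jun / gle
Counting: 2 parts
= 2 syllables


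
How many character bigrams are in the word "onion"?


Word: "onion" (length 5)
Number of 2-grams = length - 2 + 1 = 5 - 2 + 1
= 4


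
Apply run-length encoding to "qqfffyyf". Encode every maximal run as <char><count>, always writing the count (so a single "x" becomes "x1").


String: "qqfffyyf"
Scanning for consecutive runs:
  'q' x 2
  'f' x 3
  'y' x 2
  'f' x 1
RLE = "q2f3y2f1"


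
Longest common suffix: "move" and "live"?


Word 1: "move"
Word 2: "live"
Comparing from end:
  Pos -1: 'e' == 'e'
  Pos -2: 'v' == 'v'
  Pos -3: 'o' != 'i' (stop)
LCS = "ve" (length 2)


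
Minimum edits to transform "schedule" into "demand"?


Word 1: "schedule" (length 8)
Word 2: "demand" (length 6)
One optimal edit sequence (insert/delete/substitute each cost 1):
  1. delete 's'  (+1)
  2. delete 'c'  (+1)
  3. substitute 'h' -> 'd'  (+1)
  4. keep 'e'
  5. substitute 'd' -> 'm'  (+1)
  6. substitute 'u' -> 'a'  (+1)
  7. substitute 'l' -> 'n'  (+1)
  8. substitute 'e' -> 'd'  (+1)
Total edit operations: 7
Edit distance = 7


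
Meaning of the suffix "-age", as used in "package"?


Suffix: -age
Example: package (pack + -age)
Meaning = result / collection


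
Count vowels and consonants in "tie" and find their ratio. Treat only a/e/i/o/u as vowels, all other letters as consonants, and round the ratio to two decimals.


Word: "tie"
Vowels (a,e,i,o,u): 2
Consonants: 1
Ratio = 2/1
= 2.00


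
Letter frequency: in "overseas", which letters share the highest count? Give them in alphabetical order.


Word: "overseas"
Letter counts:
  'a': 1
  'e': 2
  'o': 1
  'r': 1
  's': 2
  'v': 1
Maximum count = 2
Most frequent = 'e', 's' (2 times each)


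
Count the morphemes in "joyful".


Word: "joyful"
Morphemes: joy + -ful
Each morpheme carries meaning
= 2 morphemes


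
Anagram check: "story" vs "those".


Word 1: "story" → sorted: orsty
Word 2: "those" → sorted: ehost
Same letters? orsty != ehost
Anagram = No


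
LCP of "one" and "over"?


Word 1: "one"
Word 2: "over"
Comparing from start:
  Pos 0: 'o' == 'o'
  Pos 1: 'n' != 'v' (stop)
LCP = "o" (length 1)


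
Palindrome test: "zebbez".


Word: "zebbez"
Reversed: "zebbez"
Forward == Backward? zebbez == zebbez
Palindrome = Yes


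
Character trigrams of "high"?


Word: "high" (length 4)
Number of trigrams = 4 - 3 + 1 = 2
  Position 0: "hig"
  Position 1: "igh"
Trigrams = "hig", "igh"


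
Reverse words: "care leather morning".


Original: "care leather morning"
Words (1..n): care | leather | morning
Reversed (n..1): morning | leather | care
Result = "morning leather care"


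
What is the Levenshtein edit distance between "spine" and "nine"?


Word 1: "spine" (length 5)
Word 2: "nine" (length 4)
One optimal edit sequence (insert/delete/substitute each cost 1):
  1. delete 's'  (+1)
  2. substitute 'p' -> 'n'  (+1)
  3. keep 'i'
  4. keep 'n'
  5. keep 'e'
Total edit operations: 2
Edit distance = 2


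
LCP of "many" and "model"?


Word 1: "many"
Word 2: "model"
Comparing from start:
  Pos 0: 'm' == 'm'
  Pos 1: 'a' != 'o' (stop)
LCP = "m" (length 1)


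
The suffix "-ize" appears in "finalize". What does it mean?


Suffix: -ize
As in: finalize -> final + -ize
Meaning = to make


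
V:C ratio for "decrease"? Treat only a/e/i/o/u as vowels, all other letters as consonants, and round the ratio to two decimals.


Word: "decrease"
Vowels (a,e,i,o,u): 4
Consonants: 4
Ratio = 4/4
= 1.00


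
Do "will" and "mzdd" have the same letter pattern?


Pattern of "will": [0, 1, 2, 2]
Pattern of "mzdd": [0, 1, 2, 2]
Patterns match
Same pattern = Yes


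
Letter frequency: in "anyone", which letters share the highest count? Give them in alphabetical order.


Word: "anyone"
Letter counts:
  'a': 1
  'e': 1
  'n': 2
  'o': 1
  'y': 1
Maximum count = 2
Most frequent = 'n' (2 times each)


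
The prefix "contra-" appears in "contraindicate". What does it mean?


Prefix: contra-
Example: contraindicate = contra- + indicate
Meaning = against


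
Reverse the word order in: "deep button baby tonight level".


Original: "deep button baby tonight level"
Words (1..n): deep | button | baby | tonight | level
Reversed (n..1): level | tonight | baby | button | deep
Result = "level tonight baby button deep"


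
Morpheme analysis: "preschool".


Word: "preschool"
Morphemes: pre- / school
Each morpheme carries meaning
= 2 morphemes


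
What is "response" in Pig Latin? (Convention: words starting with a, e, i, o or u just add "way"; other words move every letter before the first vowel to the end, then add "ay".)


Word: "response"
Starts with consonant(s) → move to end, add 'ay'
Consonant cluster: "r"
Pig Latin = "esponseray"


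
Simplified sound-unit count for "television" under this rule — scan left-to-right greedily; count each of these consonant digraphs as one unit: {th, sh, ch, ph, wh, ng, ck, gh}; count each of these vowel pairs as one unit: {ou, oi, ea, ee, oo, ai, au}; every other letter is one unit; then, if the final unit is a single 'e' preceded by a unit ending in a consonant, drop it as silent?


Word: "television" (10 letters)
Left-to-right scan:
  1. 't' (letter)
  2. 'e' (letter)
  3. 'l' (letter)
  4. 'e' (letter)
  5. 'v' (letter)
  6. 'i' (letter)
  7. 's' (letter)
  8. 'i' (letter)
  9. 'o' (letter)
  10. 'n' (letter)
Units from scan: 10
Sound units = 10 units


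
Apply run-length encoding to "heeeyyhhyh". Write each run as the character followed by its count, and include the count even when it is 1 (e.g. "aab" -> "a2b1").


String: "heeeyyhhyh"
Scanning for consecutive runs:
  'h' x 1
  'e' x 3
  'y' x 2
  'h' x 2
  'y' x 1
  'h' x 1
RLE = "h1e3y2h2y1h1"


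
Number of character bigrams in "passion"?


Word: "passion" (length 7)
Number of 2-grams = length - 2 + 1 = 7 - 2 + 1
= 6


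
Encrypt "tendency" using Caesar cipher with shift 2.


Word: "tendency"
Shift: 2
Each letter → (letter + shift) mod 26:
  't' (19) + 2 = 21 → 'v'
  'e' (4) + 2 = 6 → 'g'
  'n' (13) + 2 = 15 → 'p'
  'd' (3) + 2 = 5 → 'f'
  'e' (4) + 2 = 6 → 'g'
  'n' (13) + 2 = 15 → 'p'
  'c' (2) + 2 = 4 → 'e'
  'y' (24) + 2 = 0 → 'a'
Result = "vgpfgpea"


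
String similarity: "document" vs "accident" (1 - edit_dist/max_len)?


Word 1: "document" (length 8)
Word 2: "accident" (length 8)
One optimal edit sequence:
  1. substitute 'd' -> 'a'  (+1)
  2. substitute 'o' -> 'c'  (+1)
  3. keep 'c'
  4. substitute 'u' -> 'i'  (+1)
  5. substitute 'm' -> 'd'  (+1)
  6. keep 'e'
  7. keep 'n'
  8. keep 't'
Edit distance = 4
Max length = max(8, 8) = 8
Similarity = 1 - 4/8
= 0.5000


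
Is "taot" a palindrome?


Word: "taot"
Reversed: "toat"
Forward == Backward? taot != toat
Palindrome = No


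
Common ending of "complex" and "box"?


Word 1: "complex"
Word 2: "box"
Comparing from end:
  Pos -1: 'x' == 'x'
  Pos -2: 'e' != 'o' (stop)
LCS = "x" (length 1)


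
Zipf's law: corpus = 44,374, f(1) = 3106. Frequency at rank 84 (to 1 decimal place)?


Zipf's law: f(r) = f(1) / r
f(1) = 3106
f(84) = 3106 / 84
= 37.0 occurrences


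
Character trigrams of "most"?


Word: "most" (length 4)
Number of trigrams = 4 - 3 + 1 = 2
  Position 0: "mos"
  Position 1: "ost"
Trigrams = "mos", "ost"


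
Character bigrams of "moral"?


Word: "moral" (length 5)
Number of bigrams = 5 - 2 + 1 = 4
  Position 0: "mo"
  Position 1: "or"
  Position 2: "ra"
  Position 3: "al"
Bigrams = "mo", "or", "ra", "al"


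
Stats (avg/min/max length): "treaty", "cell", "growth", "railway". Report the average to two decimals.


Lengths: "treaty"=6, "cell"=4, "growth"=6, "railway"=7
Sum = 23, Count = 4
Average = 23/4 = 5.75
= avg=5.75, min=4, max=7


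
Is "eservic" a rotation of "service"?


Word: "service", Candidate: "eservic"
Method: check if candidate is substring of word+word
"serviceservice" contains "eservic"? Yes
Is rotation = Yes


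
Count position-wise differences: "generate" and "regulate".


Comparing character by character (same length = 8):
  Pos 0: 'g' vs 'r' !=
  Pos 1: 'e' vs 'e' =
  Pos 2: 'n' vs 'g' !=
  Pos 3: 'e' vs 'u' !=
  Pos 4: 'r' vs 'l' !=
  Pos 5: 'a' vs 'a' =
  Pos 6: 't' vs 't' =
  Pos 7: 'e' vs 'e' =
Hamming distance = 4


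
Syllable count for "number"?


Word: "number"
Syllable breakdown: num | ber
Counting: 2 parts
= 2 syllables


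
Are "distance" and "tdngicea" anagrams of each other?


Word 1: "distance" → sorted: acdeinst
Word 2: "tdngicea" → sorted: acdegint
Same letters? acdeinst != acdegint
Anagram = No


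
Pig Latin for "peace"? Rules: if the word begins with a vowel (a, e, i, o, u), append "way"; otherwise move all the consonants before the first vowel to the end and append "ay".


Word: "peace"
Starts with consonant(s) → move to end, add 'ay'
Consonant cluster: "p"
Pig Latin = "eacepay"


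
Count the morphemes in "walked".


Word: "walked"
Morphemes: walk | -ed
Each morpheme carries meaning
= 2 morphemes


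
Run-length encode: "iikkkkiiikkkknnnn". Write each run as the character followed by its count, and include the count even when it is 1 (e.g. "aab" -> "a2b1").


String: "iikkkkiiikkkknnnn"
Scanning for consecutive runs:
  'i' x 2
  'k' x 4
  'i' x 3
  'k' x 4
  'n' x 4
RLE = "i2k4i3k4n4"


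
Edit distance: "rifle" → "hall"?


Word 1: "rifle" (length 5)
Word 2: "hall" (length 4)
One optimal edit sequence (insert/delete/substitute each cost 1):
  1. delete 'r'  (+1)
  2. substitute 'i' -> 'h'  (+1)
  3. substitute 'f' -> 'a'  (+1)
  4. keep 'l'
  5. substitute 'e' -> 'l'  (+1)
Total edit operations: 4
Edit distance = 4


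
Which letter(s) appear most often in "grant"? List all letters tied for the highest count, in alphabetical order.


Word: "grant"
Letter counts:
  'a': 1
  'g': 1
  'n': 1
  'r': 1
  't': 1
Maximum count = 1
Most frequent = 'a', 'g', 'n', 'r', 't' (1 time each)


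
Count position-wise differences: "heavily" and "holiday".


Comparing character by character (same length = 7):
  Pos 0: 'h' vs 'h' =
  Pos 1: 'e' vs 'o' !=
  Pos 2: 'a' vs 'l' !=
  Pos 3: 'v' vs 'i' !=
  Pos 4: 'i' vs 'd' !=
  Pos 5: 'l' vs 'a' !=
  Pos 6: 'y' vs 'y' =
Hamming distance = 5


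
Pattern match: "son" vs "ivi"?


Pattern of "son": [0, 1, 2]
Pattern of "ivi": [0, 1, 0]
Patterns do not match
Same pattern = No


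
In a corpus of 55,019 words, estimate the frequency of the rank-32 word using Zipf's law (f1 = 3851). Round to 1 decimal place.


Zipf's law: f(r) = f(1) / r
f(1) = 3851
f(32) = 3851 / 32
= 120.3 occurrences


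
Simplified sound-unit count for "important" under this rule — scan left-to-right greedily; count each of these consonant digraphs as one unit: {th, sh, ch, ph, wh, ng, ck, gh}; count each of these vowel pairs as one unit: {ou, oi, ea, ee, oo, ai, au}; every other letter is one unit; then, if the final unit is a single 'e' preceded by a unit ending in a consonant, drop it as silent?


Word: "important" (9 letters)
Left-to-right scan:
  (1) 'i' (letter)
  (2) 'm' (letter)
  (3) 'p' (letter)
  (4) 'o' (letter)
  (5) 'r' (letter)
  (6) 't' (letter)
  (7) 'a' (letter)
  (8) 'n' (letter)
  (9) 't' (letter)
Units from scan: 9
Sound units = 9 units
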